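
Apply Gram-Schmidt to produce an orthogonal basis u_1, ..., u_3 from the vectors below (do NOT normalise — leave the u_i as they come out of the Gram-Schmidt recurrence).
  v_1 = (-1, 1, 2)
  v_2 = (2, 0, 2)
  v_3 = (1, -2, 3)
Orthogonal basis:
  u_1 = (-1, 1, 2)
  u_2 = (7/3, -1/3, 4/3)
  u_3 = (-8/11, -24/11, 8/11)

Apply the Gram-Schmidt recurrence
  u_1 = v_1
  u_i = v_i − Σ_{j<i} ((v_i · u_j) / (u_j · u_j)) · u_j.

Step by step this gives:
  u_1 = (-1, 1, 2)
  u_2 = (7/3, -1/3, 4/3)
  u_3 = (-8/11, -24/11, 8/11)

Orthogonality check:
  u_2 · u_1 = 0 (should be 0)
  u_3 · u_1 = 0 (should be 0)
  u_3 · u_2 = 0 (should be 0)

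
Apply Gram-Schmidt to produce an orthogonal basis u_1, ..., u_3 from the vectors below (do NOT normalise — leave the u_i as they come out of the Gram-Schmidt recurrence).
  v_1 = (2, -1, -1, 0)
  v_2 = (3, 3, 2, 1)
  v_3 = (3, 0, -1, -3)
Orthogonal basis:
  u_1 = (2, -1, -1, 0)
  u_2 = (8/3, 19/6, 13/6, 1)
  u_3 = (46/137, 106/137, -14/137, -428/137)

Apply the Gram-Schmidt recurrence
  u_1 = v_1
  u_i = v_i − Σ_{j<i} ((v_i · u_j) / (u_j · u_j)) · u_j.

Step by step this gives:
  u_1 = (2, -1, -1, 0)
  u_2 = (8/3, 19/6, 13/6, 1)
  u_3 = (46/137, 106/137, -14/137, -428/137)

Orthogonality check:
  u_2 · u_1 = 0 (should be 0)
  u_3 · u_1 = 0 (should be 0)
  u_3 · u_2 = 0 (should be 0)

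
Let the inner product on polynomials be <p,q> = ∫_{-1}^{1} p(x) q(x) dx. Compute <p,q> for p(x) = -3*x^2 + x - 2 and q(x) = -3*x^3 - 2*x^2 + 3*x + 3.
<p,q> = -182/15

Expand the product: p(x)·q(x) = 9*x^5 + 3*x^4 - 5*x^3 - 2*x^2 - 3*x - 6.
∫_{-1}^{1} of each monomial x^k gives [2/(k+1) if k even, 0 if k odd]. Integrating term-by-term (or equivalently evaluating the antiderivative F(x) = 3*x^6/2 + 3*x^5/5 - 5*x^4/4 - 2*x^3/3 - 3*x^2/2 - 6*x at the endpoints):
  F(1) − F(−1) = -439/60 − (289/60) = -182/15.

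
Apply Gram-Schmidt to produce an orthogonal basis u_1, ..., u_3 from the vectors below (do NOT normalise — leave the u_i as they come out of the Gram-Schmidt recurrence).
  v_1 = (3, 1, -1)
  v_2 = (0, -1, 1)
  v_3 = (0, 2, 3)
Orthogonal basis:
  u_1 = (3, 1, -1)
  u_2 = (6/11, -9/11, 9/11)
  u_3 = (0, 5/2, 5/2)

Apply the Gram-Schmidt recurrence
  u_1 = v_1
  u_i = v_i − Σ_{j<i} ((v_i · u_j) / (u_j · u_j)) · u_j.

Step by step this gives:
  u_1 = (3, 1, -1)
  u_2 = (6/11, -9/11, 9/11)
  u_3 = (0, 5/2, 5/2)

Orthogonality check:
  u_2 · u_1 = 0 (should be 0)
  u_3 · u_1 = 0 (should be 0)
  u_3 · u_2 = 0 (should be 0)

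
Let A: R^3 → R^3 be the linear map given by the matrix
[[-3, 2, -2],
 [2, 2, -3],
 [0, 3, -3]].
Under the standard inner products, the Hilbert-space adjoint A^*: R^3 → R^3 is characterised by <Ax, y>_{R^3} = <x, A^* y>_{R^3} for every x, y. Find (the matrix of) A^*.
A^* = A^T =
[[-3, 2, 0],
 [2, 2, 3],
 [-2, -3, -3]]

For real matrices with standard dot products, the defining identity <Ax, y> = <x, A^* y> gives (Ax)^T y = x^T (A^*) y, i.e. x^T A^T y = x^T (A^*) y. Since this holds for all x, y, we must have A^* = A^T. Therefore
A^* =
[[-3, 2, 0],
 [2, 2, 3],
 [-2, -3, -3]].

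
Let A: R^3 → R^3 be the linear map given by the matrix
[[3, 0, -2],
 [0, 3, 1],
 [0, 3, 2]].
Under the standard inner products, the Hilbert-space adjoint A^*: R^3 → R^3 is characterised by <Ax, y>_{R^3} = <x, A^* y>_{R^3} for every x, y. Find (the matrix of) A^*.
A^* = A^T =
[[3, 0, 0],
 [0, 3, 3],
 [-2, 1, 2]]

For real matrices with standard dot products, the defining identity <Ax, y> = <x, A^* y> gives (Ax)^T y = x^T (A^*) y, i.e. x^T A^T y = x^T (A^*) y. Since this holds for all x, y, we must have A^* = A^T. Therefore
A^* =
[[3, 0, 0],
 [0, 3, 3],
 [-2, 1, 2]].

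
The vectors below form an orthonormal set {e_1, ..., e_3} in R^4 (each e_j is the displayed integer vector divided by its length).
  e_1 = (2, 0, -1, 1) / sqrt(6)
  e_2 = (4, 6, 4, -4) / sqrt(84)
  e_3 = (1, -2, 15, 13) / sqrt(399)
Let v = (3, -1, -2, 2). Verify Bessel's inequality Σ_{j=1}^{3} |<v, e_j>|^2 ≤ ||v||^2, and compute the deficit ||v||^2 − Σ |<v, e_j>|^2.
Σ |<v, e_j>|^2 = 1018/57; ||v||^2 = 18; deficit = 8/57

Write each e_j = u_j / sqrt(<u_j, u_j>) where u_j is the displayed integer vector. Then <v, e_j> = <v, u_j> / sqrt(<u_j, u_j>), so |<v, e_j>|^2 = <v, u_j>^2 / <u_j, u_j>.
Coefficients: <v, e_1> = 10/sqrt(6), <v, e_2> = -10/sqrt(84), <v, e_3> = 1/sqrt(399).
Square and sum: Σ |<v, e_j>|^2 = 1018/57.
Compute ||v||^2 = v·v = 18.
Deficit = 18 − 1018/57 = 8/57 ≥ 0, confirming Bessel's inequality. (The deficit equals ||v − Σ <v,e_j> e_j||^2, the squared distance from v to span{e_j}.)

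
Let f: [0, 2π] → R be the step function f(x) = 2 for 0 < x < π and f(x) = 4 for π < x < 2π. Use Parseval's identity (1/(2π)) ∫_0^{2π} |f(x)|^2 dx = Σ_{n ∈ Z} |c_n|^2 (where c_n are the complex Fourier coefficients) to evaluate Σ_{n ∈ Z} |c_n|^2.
Σ |c_n|^2 = 10

Parseval equates the L^2 energy of f (normalised by 1/(2π)) with the ℓ^2 sum of its Fourier coefficients: (1/(2π)) ∫_0^{2π} |f|^2 = Σ |c_n|^2.
Compute the left side: (1/(2π)) [∫_0^π 2^2 dx + ∫_π^{2π} 4^2 dx] = (1/(2π)) · (4π + 16π) = (4 + 16)/2 = 10.
So Σ_{n ∈ Z} |c_n|^2 = 10.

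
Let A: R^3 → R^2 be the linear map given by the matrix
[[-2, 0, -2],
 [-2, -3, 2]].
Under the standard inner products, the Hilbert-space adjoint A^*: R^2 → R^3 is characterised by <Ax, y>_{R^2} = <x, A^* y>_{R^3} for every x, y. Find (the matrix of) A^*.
A^* = A^T =
[[-2, -2],
 [0, -3],
 [-2, 2]]

For real matrices with standard dot products, the defining identity <Ax, y> = <x, A^* y> gives (Ax)^T y = x^T (A^*) y, i.e. x^T A^T y = x^T (A^*) y. Since this holds for all x, y, we must have A^* = A^T. Therefore
A^* =
[[-2, -2],
 [0, -3],
 [-2, 2]].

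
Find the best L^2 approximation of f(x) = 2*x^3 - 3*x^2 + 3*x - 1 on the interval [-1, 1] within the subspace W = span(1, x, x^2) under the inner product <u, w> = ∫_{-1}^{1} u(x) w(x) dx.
g(x) = -3*x^2 + 21*x/5 - 1

The best approximation g ∈ W is the orthogonal projection of f onto W. Writing g = a_0 + a_1 x + a_2 x^2, the coefficients solve the normal equations G · a = b where
  G_{ij} = <φ_i, φ_j> and b_i = <f, φ_i>, with φ_0 = 1, φ_1 = x, φ_2 = x^2.
G =
  [2, 0, 2/3]
  [0, 2/3, 0]
  [2/3, 0, 2/5],
b = (-4, 14/5, -28/15).
Solving gives a_0 = -1, a_1 = 21/5, a_2 = -3, so
  g(x) = -3*x^2 + 21*x/5 - 1.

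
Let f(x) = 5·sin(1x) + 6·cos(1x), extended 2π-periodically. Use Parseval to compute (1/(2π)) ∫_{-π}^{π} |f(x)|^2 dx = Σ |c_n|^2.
Σ |c_n|^2 = 61/2

Expand |f|^2 and use orthogonality of {sin(nx), cos(mx)} on [-π, π]:
  ∫_{-π}^{π} sin(nx)^2 dx = π, ∫ cos(mx)^2 dx = π, and cross terms integrate to 0.
So ∫_{-π}^{π} f(x)^2 dx = 5^2 · π + 6^2 · π = (25 + 36)π.
Divide by 2π: (25 + 36)/2 = 61/2.
By Parseval, this equals Σ |c_n|^2.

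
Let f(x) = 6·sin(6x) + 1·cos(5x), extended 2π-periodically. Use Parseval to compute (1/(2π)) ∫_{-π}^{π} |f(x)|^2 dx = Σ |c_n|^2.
Σ |c_n|^2 = 37/2

Expand |f|^2 and use orthogonality of {sin(nx), cos(mx)} on [-π, π]:
  ∫_{-π}^{π} sin(nx)^2 dx = π, ∫ cos(mx)^2 dx = π, and cross terms integrate to 0.
So ∫_{-π}^{π} f(x)^2 dx = 6^2 · π + 1^2 · π = (36 + 1)π.
Divide by 2π: (36 + 1)/2 = 37/2.
By Parseval, this equals Σ |c_n|^2.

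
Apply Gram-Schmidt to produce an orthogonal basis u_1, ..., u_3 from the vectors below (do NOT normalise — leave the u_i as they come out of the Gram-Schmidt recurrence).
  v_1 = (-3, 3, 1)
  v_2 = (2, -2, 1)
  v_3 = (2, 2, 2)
Orthogonal basis:
  u_1 = (-3, 3, 1)
  u_2 = (5/19, -5/19, 30/19)
  u_3 = (2, 2, 0)

Apply the Gram-Schmidt recurrence
  u_1 = v_1
  u_i = v_i − Σ_{j<i} ((v_i · u_j) / (u_j · u_j)) · u_j.

Step by step this gives:
  u_1 = (-3, 3, 1)
  u_2 = (5/19, -5/19, 30/19)
  u_3 = (2, 2, 0)

Orthogonality check:
  u_2 · u_1 = 0 (should be 0)
  u_3 · u_1 = 0 (should be 0)
  u_3 · u_2 = 0 (should be 0)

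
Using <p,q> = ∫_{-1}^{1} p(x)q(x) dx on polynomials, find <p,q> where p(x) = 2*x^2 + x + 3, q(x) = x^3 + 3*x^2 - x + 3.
<p,q> = 452/15

Expand the product: p(x)·q(x) = 2*x^5 + 7*x^4 + 4*x^3 + 14*x^2 + 9.
∫_{-1}^{1} of each monomial x^k gives [2/(k+1) if k even, 0 if k odd]. Integrating term-by-term (or equivalently evaluating the antiderivative F(x) = x^6/3 + 7*x^5/5 + x^4 + 14*x^3/3 + 9*x at the endpoints):
  F(1) − F(−1) = 82/5 − (-206/15) = 452/15.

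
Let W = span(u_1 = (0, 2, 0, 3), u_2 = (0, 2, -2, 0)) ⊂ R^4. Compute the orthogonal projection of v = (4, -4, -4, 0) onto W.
proj_W(v) = (0, -8/11, -8/11, -24/11)

Set up U = [u_1 | ... | u_2] ∈ R^(4×2). The projector onto W = col(U) is P = U (U^T U)^(-1) U^T.
Compute U^T U =
  [13, 4]
  [4, 8],
and U^T v = (-8, 0).
Solve U^T U · c = U^T v for the coefficients: c = (-8/11, 4/11). The projection is proj_W(v) = U c.
Check: (v - proj_W(v)) · u_1 = 0  (should be 0).
Check: (v - proj_W(v)) · u_2 = 0  (should be 0).
Result: proj_W(v) = (0, -8/11, -8/11, -24/11).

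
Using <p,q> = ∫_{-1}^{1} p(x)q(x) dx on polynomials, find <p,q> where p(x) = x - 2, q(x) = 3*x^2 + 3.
<p,q> = -16

Expand the product: p(x)·q(x) = 3*x^3 - 6*x^2 + 3*x - 6.
∫_{-1}^{1} of each monomial x^k gives [2/(k+1) if k even, 0 if k odd]. Integrating term-by-term (or equivalently evaluating the antiderivative F(x) = 3*x^4/4 - 2*x^3 + 3*x^2/2 - 6*x at the endpoints):
  F(1) − F(−1) = -23/4 − (41/4) = -16.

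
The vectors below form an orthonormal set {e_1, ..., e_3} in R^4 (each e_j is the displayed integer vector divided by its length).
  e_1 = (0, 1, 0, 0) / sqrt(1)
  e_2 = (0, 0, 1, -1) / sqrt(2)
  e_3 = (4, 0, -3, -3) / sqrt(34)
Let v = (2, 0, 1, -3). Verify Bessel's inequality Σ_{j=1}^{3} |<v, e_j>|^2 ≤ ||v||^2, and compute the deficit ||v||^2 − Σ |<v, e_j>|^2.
Σ |<v, e_j>|^2 = 234/17; ||v||^2 = 14; deficit = 4/17

Write each e_j = u_j / sqrt(<u_j, u_j>) where u_j is the displayed integer vector. Then <v, e_j> = <v, u_j> / sqrt(<u_j, u_j>), so |<v, e_j>|^2 = <v, u_j>^2 / <u_j, u_j>.
Coefficients: <v, e_1> = 0/sqrt(1), <v, e_2> = 4/sqrt(2), <v, e_3> = 14/sqrt(34).
Square and sum: Σ |<v, e_j>|^2 = 234/17.
Compute ||v||^2 = v·v = 14.
Deficit = 14 − 234/17 = 4/17 ≥ 0, confirming Bessel's inequality. (The deficit equals ||v − Σ <v,e_j> e_j||^2, the squared distance from v to span{e_j}.)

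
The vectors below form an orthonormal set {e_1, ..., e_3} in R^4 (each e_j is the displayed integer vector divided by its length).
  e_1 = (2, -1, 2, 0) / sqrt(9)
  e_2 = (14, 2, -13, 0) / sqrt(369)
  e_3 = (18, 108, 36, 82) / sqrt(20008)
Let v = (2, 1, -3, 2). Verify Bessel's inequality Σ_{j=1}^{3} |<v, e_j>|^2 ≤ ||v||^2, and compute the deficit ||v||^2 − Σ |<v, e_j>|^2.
Σ |<v, e_j>|^2 = 970/61; ||v||^2 = 18; deficit = 128/61

Write each e_j = u_j / sqrt(<u_j, u_j>) where u_j is the displayed integer vector. Then <v, e_j> = <v, u_j> / sqrt(<u_j, u_j>), so |<v, e_j>|^2 = <v, u_j>^2 / <u_j, u_j>.
Coefficients: <v, e_1> = -3/sqrt(9), <v, e_2> = 69/sqrt(369), <v, e_3> = 200/sqrt(20008).
Square and sum: Σ |<v, e_j>|^2 = 970/61.
Compute ||v||^2 = v·v = 18.
Deficit = 18 − 970/61 = 128/61 ≥ 0, confirming Bessel's inequality. (The deficit equals ||v − Σ <v,e_j> e_j||^2, the squared distance from v to span{e_j}.)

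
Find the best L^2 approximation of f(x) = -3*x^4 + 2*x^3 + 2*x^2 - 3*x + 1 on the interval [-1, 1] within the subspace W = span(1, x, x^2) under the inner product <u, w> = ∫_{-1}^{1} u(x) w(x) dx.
g(x) = -4*x^2/7 - 9*x/5 + 44/35

The best approximation g ∈ W is the orthogonal projection of f onto W. Writing g = a_0 + a_1 x + a_2 x^2, the coefficients solve the normal equations G · a = b where
  G_{ij} = <φ_i, φ_j> and b_i = <f, φ_i>, with φ_0 = 1, φ_1 = x, φ_2 = x^2.
G =
  [2, 0, 2/3]
  [0, 2/3, 0]
  [2/3, 0, 2/5],
b = (32/15, -6/5, 64/105).
Solving gives a_0 = 44/35, a_1 = -9/5, a_2 = -4/7, so
  g(x) = -4*x^2/7 - 9*x/5 + 44/35.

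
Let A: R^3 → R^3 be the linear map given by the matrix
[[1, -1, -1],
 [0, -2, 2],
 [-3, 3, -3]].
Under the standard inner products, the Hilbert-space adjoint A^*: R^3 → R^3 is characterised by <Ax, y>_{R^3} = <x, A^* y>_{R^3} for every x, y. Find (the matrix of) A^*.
A^* = A^T =
[[1, 0, -3],
 [-1, -2, 3],
 [-1, 2, -3]]

For real matrices with standard dot products, the defining identity <Ax, y> = <x, A^* y> gives (Ax)^T y = x^T (A^*) y, i.e. x^T A^T y = x^T (A^*) y. Since this holds for all x, y, we must have A^* = A^T. Therefore
A^* =
[[1, 0, -3],
 [-1, -2, 3],
 [-1, 2, -3]].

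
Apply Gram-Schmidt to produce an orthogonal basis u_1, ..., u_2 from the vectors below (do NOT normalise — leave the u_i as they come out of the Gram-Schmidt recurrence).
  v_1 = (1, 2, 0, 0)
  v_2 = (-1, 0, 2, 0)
Orthogonal basis:
  u_1 = (1, 2, 0, 0)
  u_2 = (-4/5, 2/5, 2, 0)

Apply the Gram-Schmidt recurrence
  u_1 = v_1
  u_i = v_i − Σ_{j<i} ((v_i · u_j) / (u_j · u_j)) · u_j.

Step by step this gives:
  u_1 = (1, 2, 0, 0)
  u_2 = (-4/5, 2/5, 2, 0)

Orthogonality check:
  u_2 · u_1 = 0 (should be 0)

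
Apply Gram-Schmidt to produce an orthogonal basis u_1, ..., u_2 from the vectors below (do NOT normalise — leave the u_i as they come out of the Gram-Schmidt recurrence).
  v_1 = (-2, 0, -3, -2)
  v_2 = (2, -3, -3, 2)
Orthogonal basis:
  u_1 = (-2, 0, -3, -2)
  u_2 = (36/17, -3, -48/17, 36/17)

Apply the Gram-Schmidt recurrence
  u_1 = v_1
  u_i = v_i − Σ_{j<i} ((v_i · u_j) / (u_j · u_j)) · u_j.

Step by step this gives:
  u_1 = (-2, 0, -3, -2)
  u_2 = (36/17, -3, -48/17, 36/17)

Orthogonality check:
  u_2 · u_1 = 0 (should be 0)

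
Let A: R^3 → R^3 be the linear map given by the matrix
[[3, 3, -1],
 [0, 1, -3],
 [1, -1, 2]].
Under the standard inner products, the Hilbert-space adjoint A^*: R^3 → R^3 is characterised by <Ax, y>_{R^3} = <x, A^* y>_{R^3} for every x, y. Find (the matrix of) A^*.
A^* = A^T =
[[3, 0, 1],
 [3, 1, -1],
 [-1, -3, 2]]

For real matrices with standard dot products, the defining identity <Ax, y> = <x, A^* y> gives (Ax)^T y = x^T (A^*) y, i.e. x^T A^T y = x^T (A^*) y. Since this holds for all x, y, we must have A^* = A^T. Therefore
A^* =
[[3, 0, 1],
 [3, 1, -1],
 [-1, -3, 2]].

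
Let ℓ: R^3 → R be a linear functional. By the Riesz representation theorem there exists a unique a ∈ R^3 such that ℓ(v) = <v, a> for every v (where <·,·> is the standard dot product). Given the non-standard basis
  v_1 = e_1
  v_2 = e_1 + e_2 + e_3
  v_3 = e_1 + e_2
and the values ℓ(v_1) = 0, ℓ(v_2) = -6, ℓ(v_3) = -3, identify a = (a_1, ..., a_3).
a = (0, -3, -3)

Write a = (a_1, ..., a_3) in the standard basis. For each basis vector v_i, ℓ(v_i) = <v_i, a> is a linear equation in the a_j's. Collect the n equations into a matrix system V a = ℓ, where row i of V is v_i (expressed in the standard basis). Since V is invertible (lower-triangular with 1s on the diagonal, up to permutation), solve by back-substitution:
  V =
[[1, 0, 0],
 [1, 1, 1],
 [1, 1, 0]]
  V a = (0, -6, -3)
Solving gives a = (0, -3, -3).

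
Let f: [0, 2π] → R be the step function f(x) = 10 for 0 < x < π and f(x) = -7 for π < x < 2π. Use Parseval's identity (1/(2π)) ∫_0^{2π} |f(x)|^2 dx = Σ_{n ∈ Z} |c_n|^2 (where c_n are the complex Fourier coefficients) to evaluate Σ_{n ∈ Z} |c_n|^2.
Σ |c_n|^2 = 149/2

Parseval equates the L^2 energy of f (normalised by 1/(2π)) with the ℓ^2 sum of its Fourier coefficients: (1/(2π)) ∫_0^{2π} |f|^2 = Σ |c_n|^2.
Compute the left side: (1/(2π)) [∫_0^π 10^2 dx + ∫_π^{2π} (-7)^2 dx] = (1/(2π)) · (100π + 49π) = (100 + 49)/2 = 149/2.
So Σ_{n ∈ Z} |c_n|^2 = 149/2.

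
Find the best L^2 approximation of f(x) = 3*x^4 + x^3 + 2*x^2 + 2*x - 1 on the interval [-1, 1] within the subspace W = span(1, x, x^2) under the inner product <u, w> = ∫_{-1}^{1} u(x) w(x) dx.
g(x) = 32*x^2/7 + 13*x/5 - 44/35

The best approximation g ∈ W is the orthogonal projection of f onto W. Writing g = a_0 + a_1 x + a_2 x^2, the coefficients solve the normal equations G · a = b where
  G_{ij} = <φ_i, φ_j> and b_i = <f, φ_i>, with φ_0 = 1, φ_1 = x, φ_2 = x^2.
G =
  [2, 0, 2/3]
  [0, 2/3, 0]
  [2/3, 0, 2/5],
b = (8/15, 26/15, 104/105).
Solving gives a_0 = -44/35, a_1 = 13/5, a_2 = 32/7, so
  g(x) = 32*x^2/7 + 13*x/5 - 44/35.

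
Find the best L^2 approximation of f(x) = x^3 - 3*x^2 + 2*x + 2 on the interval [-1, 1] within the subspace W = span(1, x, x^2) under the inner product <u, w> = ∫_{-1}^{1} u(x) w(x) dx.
g(x) = -3*x^2 + 13*x/5 + 2

The best approximation g ∈ W is the orthogonal projection of f onto W. Writing g = a_0 + a_1 x + a_2 x^2, the coefficients solve the normal equations G · a = b where
  G_{ij} = <φ_i, φ_j> and b_i = <f, φ_i>, with φ_0 = 1, φ_1 = x, φ_2 = x^2.
G =
  [2, 0, 2/3]
  [0, 2/3, 0]
  [2/3, 0, 2/5],
b = (2, 26/15, 2/15).
Solving gives a_0 = 2, a_1 = 13/5, a_2 = -3, so
  g(x) = -3*x^2 + 13*x/5 + 2.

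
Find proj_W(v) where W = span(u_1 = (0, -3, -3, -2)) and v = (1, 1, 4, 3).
proj_W(v) = (0, 63/22, 63/22, 21/11)

Set up U = [u_1 | ... | u_1] ∈ R^(4×1). The projector onto W = col(U) is P = U (U^T U)^(-1) U^T.
Compute U^T U =
  [22],
and U^T v = (-21).
Solve U^T U · c = U^T v for the coefficients: c = (-21/22). The projection is proj_W(v) = U c.
Check: (v - proj_W(v)) · u_1 = 0  (should be 0).
Result: proj_W(v) = (0, 63/22, 63/22, 21/11).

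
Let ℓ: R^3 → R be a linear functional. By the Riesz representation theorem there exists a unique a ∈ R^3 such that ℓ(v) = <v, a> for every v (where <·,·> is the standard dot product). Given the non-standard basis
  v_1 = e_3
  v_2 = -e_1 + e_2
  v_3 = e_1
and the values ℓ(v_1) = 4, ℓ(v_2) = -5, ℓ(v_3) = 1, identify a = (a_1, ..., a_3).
a = (1, -4, 4)

Write a = (a_1, ..., a_3) in the standard basis. For each basis vector v_i, ℓ(v_i) = <v_i, a> is a linear equation in the a_j's. Collect the n equations into a matrix system V a = ℓ, where row i of V is v_i (expressed in the standard basis). Since V is invertible (lower-triangular with 1s on the diagonal, up to permutation), solve by back-substitution:
  V =
[[0, 0, 1],
 [-1, 1, 0],
 [1, 0, 0]]
  V a = (4, -5, 1)
Solving gives a = (1, -4, 4).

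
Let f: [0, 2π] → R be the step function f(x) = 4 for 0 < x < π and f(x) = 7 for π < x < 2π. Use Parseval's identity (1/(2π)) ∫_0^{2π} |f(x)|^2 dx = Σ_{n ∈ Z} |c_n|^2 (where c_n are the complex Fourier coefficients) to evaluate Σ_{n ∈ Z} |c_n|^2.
Σ |c_n|^2 = 65/2

Parseval equates the L^2 energy of f (normalised by 1/(2π)) with the ℓ^2 sum of its Fourier coefficients: (1/(2π)) ∫_0^{2π} |f|^2 = Σ |c_n|^2.
Compute the left side: (1/(2π)) [∫_0^π 4^2 dx + ∫_π^{2π} 7^2 dx] = (1/(2π)) · (16π + 49π) = (16 + 49)/2 = 65/2.
So Σ_{n ∈ Z} |c_n|^2 = 65/2.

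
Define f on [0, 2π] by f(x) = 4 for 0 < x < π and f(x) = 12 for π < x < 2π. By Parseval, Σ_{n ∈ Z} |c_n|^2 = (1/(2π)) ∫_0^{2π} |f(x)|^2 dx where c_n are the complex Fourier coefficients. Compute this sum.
Σ |c_n|^2 = 80

Parseval equates the L^2 energy of f (normalised by 1/(2π)) with the ℓ^2 sum of its Fourier coefficients: (1/(2π)) ∫_0^{2π} |f|^2 = Σ |c_n|^2.
Compute the left side: (1/(2π)) [∫_0^π 4^2 dx + ∫_π^{2π} 12^2 dx] = (1/(2π)) · (16π + 144π) = (16 + 144)/2 = 80.
So Σ_{n ∈ Z} |c_n|^2 = 80.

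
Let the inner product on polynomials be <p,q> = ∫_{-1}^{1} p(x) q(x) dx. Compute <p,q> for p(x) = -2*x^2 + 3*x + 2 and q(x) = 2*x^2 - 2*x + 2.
<p,q> = 12/5

Expand the product: p(x)·q(x) = -4*x^4 + 10*x^3 - 6*x^2 + 2*x + 4.
∫_{-1}^{1} of each monomial x^k gives [2/(k+1) if k even, 0 if k odd]. Integrating term-by-term (or equivalently evaluating the antiderivative F(x) = -4*x^5/5 + 5*x^4/2 - 2*x^3 + x^2 + 4*x at the endpoints):
  F(1) − F(−1) = 47/10 − (23/10) = 12/5.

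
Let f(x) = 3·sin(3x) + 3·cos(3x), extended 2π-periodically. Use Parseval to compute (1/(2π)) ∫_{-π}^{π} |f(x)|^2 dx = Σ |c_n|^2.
Σ |c_n|^2 = 9

Expand |f|^2 and use orthogonality of {sin(nx), cos(mx)} on [-π, π]:
  ∫_{-π}^{π} sin(nx)^2 dx = π, ∫ cos(mx)^2 dx = π, and cross terms integrate to 0.
So ∫_{-π}^{π} f(x)^2 dx = 3^2 · π + 3^2 · π = (9 + 9)π.
Divide by 2π: (9 + 9)/2 = 9.
By Parseval, this equals Σ |c_n|^2.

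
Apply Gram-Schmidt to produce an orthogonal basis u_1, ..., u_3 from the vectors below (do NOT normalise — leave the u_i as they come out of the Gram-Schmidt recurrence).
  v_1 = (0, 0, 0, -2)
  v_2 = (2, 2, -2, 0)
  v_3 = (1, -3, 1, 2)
Orthogonal basis:
  u_1 = (0, 0, 0, -2)
  u_2 = (2, 2, -2, 0)
  u_3 = (2, -2, 0, 0)

Apply the Gram-Schmidt recurrence
  u_1 = v_1
  u_i = v_i − Σ_{j<i} ((v_i · u_j) / (u_j · u_j)) · u_j.

Step by step this gives:
  u_1 = (0, 0, 0, -2)
  u_2 = (2, 2, -2, 0)
  u_3 = (2, -2, 0, 0)

Orthogonality check:
  u_2 · u_1 = 0 (should be 0)
  u_3 · u_1 = 0 (should be 0)
  u_3 · u_2 = 0 (should be 0)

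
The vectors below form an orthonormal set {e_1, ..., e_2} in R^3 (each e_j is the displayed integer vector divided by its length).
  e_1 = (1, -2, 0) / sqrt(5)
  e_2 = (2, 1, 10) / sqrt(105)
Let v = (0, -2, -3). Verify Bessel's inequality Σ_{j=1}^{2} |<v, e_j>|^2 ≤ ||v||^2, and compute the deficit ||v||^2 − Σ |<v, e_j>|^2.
Σ |<v, e_j>|^2 = 272/21; ||v||^2 = 13; deficit = 1/21

Write each e_j = u_j / sqrt(<u_j, u_j>) where u_j is the displayed integer vector. Then <v, e_j> = <v, u_j> / sqrt(<u_j, u_j>), so |<v, e_j>|^2 = <v, u_j>^2 / <u_j, u_j>.
Coefficients: <v, e_1> = 4/sqrt(5), <v, e_2> = -32/sqrt(105).
Square and sum: Σ |<v, e_j>|^2 = 272/21.
Compute ||v||^2 = v·v = 13.
Deficit = 13 − 272/21 = 1/21 ≥ 0, confirming Bessel's inequality. (The deficit equals ||v − Σ <v,e_j> e_j||^2, the squared distance from v to span{e_j}.)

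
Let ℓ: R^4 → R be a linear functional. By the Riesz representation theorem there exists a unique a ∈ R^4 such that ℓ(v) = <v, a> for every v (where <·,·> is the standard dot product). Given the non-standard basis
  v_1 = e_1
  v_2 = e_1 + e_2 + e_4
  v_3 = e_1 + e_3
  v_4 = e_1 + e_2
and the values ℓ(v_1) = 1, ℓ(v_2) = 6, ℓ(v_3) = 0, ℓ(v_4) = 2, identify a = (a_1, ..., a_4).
a = (1, 1, -1, 4)

Write a = (a_1, ..., a_4) in the standard basis. For each basis vector v_i, ℓ(v_i) = <v_i, a> is a linear equation in the a_j's. Collect the n equations into a matrix system V a = ℓ, where row i of V is v_i (expressed in the standard basis). Since V is invertible (lower-triangular with 1s on the diagonal, up to permutation), solve by back-substitution:
  V =
[[1, 0, 0, 0],
 [1, 1, 0, 1],
 [1, 0, 1, 0],
 [1, 1, 0, 0]]
  V a = (1, 6, 0, 2)
Solving gives a = (1, 1, -1, 4).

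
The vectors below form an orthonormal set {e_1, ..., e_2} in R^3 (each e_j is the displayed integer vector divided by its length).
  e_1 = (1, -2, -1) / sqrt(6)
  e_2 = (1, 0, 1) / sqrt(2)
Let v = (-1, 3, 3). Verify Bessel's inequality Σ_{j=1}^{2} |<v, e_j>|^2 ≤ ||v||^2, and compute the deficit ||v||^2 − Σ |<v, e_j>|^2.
Σ |<v, e_j>|^2 = 56/3; ||v||^2 = 19; deficit = 1/3

Write each e_j = u_j / sqrt(<u_j, u_j>) where u_j is the displayed integer vector. Then <v, e_j> = <v, u_j> / sqrt(<u_j, u_j>), so |<v, e_j>|^2 = <v, u_j>^2 / <u_j, u_j>.
Coefficients: <v, e_1> = -10/sqrt(6), <v, e_2> = 2/sqrt(2).
Square and sum: Σ |<v, e_j>|^2 = 56/3.
Compute ||v||^2 = v·v = 19.
Deficit = 19 − 56/3 = 1/3 ≥ 0, confirming Bessel's inequality. (The deficit equals ||v − Σ <v,e_j> e_j||^2, the squared distance from v to span{e_j}.)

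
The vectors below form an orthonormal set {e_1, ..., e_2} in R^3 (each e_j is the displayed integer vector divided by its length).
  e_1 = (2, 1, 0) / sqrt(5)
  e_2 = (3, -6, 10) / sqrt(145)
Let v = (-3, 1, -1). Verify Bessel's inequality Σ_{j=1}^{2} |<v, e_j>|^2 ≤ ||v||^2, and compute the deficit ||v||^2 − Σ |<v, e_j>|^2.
Σ |<v, e_j>|^2 = 270/29; ||v||^2 = 11; deficit = 49/29

Write each e_j = u_j / sqrt(<u_j, u_j>) where u_j is the displayed integer vector. Then <v, e_j> = <v, u_j> / sqrt(<u_j, u_j>), so |<v, e_j>|^2 = <v, u_j>^2 / <u_j, u_j>.
Coefficients: <v, e_1> = -5/sqrt(5), <v, e_2> = -25/sqrt(145).
Square and sum: Σ |<v, e_j>|^2 = 270/29.
Compute ||v||^2 = v·v = 11.
Deficit = 11 − 270/29 = 49/29 ≥ 0, confirming Bessel's inequality. (The deficit equals ||v − Σ <v,e_j> e_j||^2, the squared distance from v to span{e_j}.)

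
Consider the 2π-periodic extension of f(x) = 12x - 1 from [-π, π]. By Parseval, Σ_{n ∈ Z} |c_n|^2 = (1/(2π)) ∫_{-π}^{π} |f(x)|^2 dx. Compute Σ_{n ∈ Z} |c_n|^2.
Σ |c_n|^2 = 48π^2 + 1

Expand and integrate term by term over [-π, π]:
  ∫ (12x)^2 dx = 144·(2π^3/3); ∫ 2·12·(-1)·x dx = 0 (odd integrand); ∫ (-1)^2 dx = 1·2π.
So (1/(2π)) ∫_{-π}^{π} (12x - 1)^2 dx = 144π^2/3 + 1 = 48π^2 + 1.
Parseval ⇒ Σ |c_n|^2 = 48π^2 + 1.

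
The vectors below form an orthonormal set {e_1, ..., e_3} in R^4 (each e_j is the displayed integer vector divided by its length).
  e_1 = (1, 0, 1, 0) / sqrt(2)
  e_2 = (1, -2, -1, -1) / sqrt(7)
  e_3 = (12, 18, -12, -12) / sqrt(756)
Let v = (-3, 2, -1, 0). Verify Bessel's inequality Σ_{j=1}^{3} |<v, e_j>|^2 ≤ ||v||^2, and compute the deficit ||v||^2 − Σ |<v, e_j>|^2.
Σ |<v, e_j>|^2 = 40/3; ||v||^2 = 14; deficit = 2/3

Write each e_j = u_j / sqrt(<u_j, u_j>) where u_j is the displayed integer vector. Then <v, e_j> = <v, u_j> / sqrt(<u_j, u_j>), so |<v, e_j>|^2 = <v, u_j>^2 / <u_j, u_j>.
Coefficients: <v, e_1> = -4/sqrt(2), <v, e_2> = -6/sqrt(7), <v, e_3> = 12/sqrt(756).
Square and sum: Σ |<v, e_j>|^2 = 40/3.
Compute ||v||^2 = v·v = 14.
Deficit = 14 − 40/3 = 2/3 ≥ 0, confirming Bessel's inequality. (The deficit equals ||v − Σ <v,e_j> e_j||^2, the squared distance from v to span{e_j}.)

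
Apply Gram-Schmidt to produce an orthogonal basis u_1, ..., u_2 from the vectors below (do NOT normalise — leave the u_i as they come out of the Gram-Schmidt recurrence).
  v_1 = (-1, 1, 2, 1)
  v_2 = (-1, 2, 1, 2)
Orthogonal basis:
  u_1 = (-1, 1, 2, 1)
  u_2 = (0, 1, -1, 1)

Apply the Gram-Schmidt recurrence
  u_1 = v_1
  u_i = v_i − Σ_{j<i} ((v_i · u_j) / (u_j · u_j)) · u_j.

Step by step this gives:
  u_1 = (-1, 1, 2, 1)
  u_2 = (0, 1, -1, 1)

Orthogonality check:
  u_2 · u_1 = 0 (should be 0)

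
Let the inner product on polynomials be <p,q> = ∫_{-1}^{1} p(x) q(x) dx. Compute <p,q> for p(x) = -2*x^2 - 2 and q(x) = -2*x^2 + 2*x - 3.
<p,q> = 304/15

Expand the product: p(x)·q(x) = 4*x^4 - 4*x^3 + 10*x^2 - 4*x + 6.
∫_{-1}^{1} of each monomial x^k gives [2/(k+1) if k even, 0 if k odd]. Integrating term-by-term (or equivalently evaluating the antiderivative F(x) = 4*x^5/5 - x^4 + 10*x^3/3 - 2*x^2 + 6*x at the endpoints):
  F(1) − F(−1) = 107/15 − (-197/15) = 304/15.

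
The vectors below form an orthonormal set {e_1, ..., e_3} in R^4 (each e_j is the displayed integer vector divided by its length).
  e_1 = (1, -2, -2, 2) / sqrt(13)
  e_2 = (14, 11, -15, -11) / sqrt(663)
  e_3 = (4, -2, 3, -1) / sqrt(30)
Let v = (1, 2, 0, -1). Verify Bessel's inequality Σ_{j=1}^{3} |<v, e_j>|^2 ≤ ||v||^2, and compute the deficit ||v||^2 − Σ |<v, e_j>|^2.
Σ |<v, e_j>|^2 = 899/170; ||v||^2 = 6; deficit = 121/170

Write each e_j = u_j / sqrt(<u_j, u_j>) where u_j is the displayed integer vector. Then <v, e_j> = <v, u_j> / sqrt(<u_j, u_j>), so |<v, e_j>|^2 = <v, u_j>^2 / <u_j, u_j>.
Coefficients: <v, e_1> = -5/sqrt(13), <v, e_2> = 47/sqrt(663), <v, e_3> = 1/sqrt(30).
Square and sum: Σ |<v, e_j>|^2 = 899/170.
Compute ||v||^2 = v·v = 6.
Deficit = 6 − 899/170 = 121/170 ≥ 0, confirming Bessel's inequality. (The deficit equals ||v − Σ <v,e_j> e_j||^2, the squared distance from v to span{e_j}.)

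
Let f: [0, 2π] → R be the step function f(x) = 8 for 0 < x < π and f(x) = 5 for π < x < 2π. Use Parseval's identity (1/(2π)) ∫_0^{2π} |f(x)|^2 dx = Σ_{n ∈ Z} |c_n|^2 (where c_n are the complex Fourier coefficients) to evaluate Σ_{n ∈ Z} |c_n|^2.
Σ |c_n|^2 = 89/2

Parseval equates the L^2 energy of f (normalised by 1/(2π)) with the ℓ^2 sum of its Fourier coefficients: (1/(2π)) ∫_0^{2π} |f|^2 = Σ |c_n|^2.
Compute the left side: (1/(2π)) [∫_0^π 8^2 dx + ∫_π^{2π} 5^2 dx] = (1/(2π)) · (64π + 25π) = (64 + 25)/2 = 89/2.
So Σ_{n ∈ Z} |c_n|^2 = 89/2.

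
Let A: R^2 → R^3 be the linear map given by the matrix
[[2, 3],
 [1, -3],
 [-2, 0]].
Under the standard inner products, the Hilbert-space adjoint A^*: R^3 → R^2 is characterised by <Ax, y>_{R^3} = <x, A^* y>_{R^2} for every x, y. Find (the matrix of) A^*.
A^* = A^T =
[[2, 1, -2],
 [3, -3, 0]]

For real matrices with standard dot products, the defining identity <Ax, y> = <x, A^* y> gives (Ax)^T y = x^T (A^*) y, i.e. x^T A^T y = x^T (A^*) y. Since this holds for all x, y, we must have A^* = A^T. Therefore
A^* =
[[2, 1, -2],
 [3, -3, 0]].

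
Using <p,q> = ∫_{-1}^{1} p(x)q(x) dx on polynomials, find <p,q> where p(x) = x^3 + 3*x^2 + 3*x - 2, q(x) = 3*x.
<p,q> = 36/5

Expand the product: p(x)·q(x) = 3*x^4 + 9*x^3 + 9*x^2 - 6*x.
∫_{-1}^{1} of each monomial x^k gives [2/(k+1) if k even, 0 if k odd]. Integrating term-by-term (or equivalently evaluating the antiderivative F(x) = 3*x^5/5 + 9*x^4/4 + 3*x^3 - 3*x^2 at the endpoints):
  F(1) − F(−1) = 57/20 − (-87/20) = 36/5.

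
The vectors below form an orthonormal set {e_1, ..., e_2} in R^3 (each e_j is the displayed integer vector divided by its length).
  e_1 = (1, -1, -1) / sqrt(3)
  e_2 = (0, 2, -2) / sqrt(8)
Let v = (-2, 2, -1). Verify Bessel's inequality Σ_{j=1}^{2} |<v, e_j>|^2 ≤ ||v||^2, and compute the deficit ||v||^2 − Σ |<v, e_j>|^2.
Σ |<v, e_j>|^2 = 15/2; ||v||^2 = 9; deficit = 3/2

Write each e_j = u_j / sqrt(<u_j, u_j>) where u_j is the displayed integer vector. Then <v, e_j> = <v, u_j> / sqrt(<u_j, u_j>), so |<v, e_j>|^2 = <v, u_j>^2 / <u_j, u_j>.
Coefficients: <v, e_1> = -3/sqrt(3), <v, e_2> = 6/sqrt(8).
Square and sum: Σ |<v, e_j>|^2 = 15/2.
Compute ||v||^2 = v·v = 9.
Deficit = 9 − 15/2 = 3/2 ≥ 0, confirming Bessel's inequality. (The deficit equals ||v − Σ <v,e_j> e_j||^2, the squared distance from v to span{e_j}.)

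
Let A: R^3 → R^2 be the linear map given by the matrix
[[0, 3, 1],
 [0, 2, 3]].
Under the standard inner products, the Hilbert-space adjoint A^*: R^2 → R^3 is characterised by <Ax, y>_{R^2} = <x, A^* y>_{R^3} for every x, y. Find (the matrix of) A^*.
A^* = A^T =
[[0, 0],
 [3, 2],
 [1, 3]]

For real matrices with standard dot products, the defining identity <Ax, y> = <x, A^* y> gives (Ax)^T y = x^T (A^*) y, i.e. x^T A^T y = x^T (A^*) y. Since this holds for all x, y, we must have A^* = A^T. Therefore
A^* =
[[0, 0],
 [3, 2],
 [1, 3]].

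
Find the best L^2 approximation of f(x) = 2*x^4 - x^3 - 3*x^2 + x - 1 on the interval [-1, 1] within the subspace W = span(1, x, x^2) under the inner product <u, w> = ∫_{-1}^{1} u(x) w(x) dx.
g(x) = -9*x^2/7 + 2*x/5 - 41/35

The best approximation g ∈ W is the orthogonal projection of f onto W. Writing g = a_0 + a_1 x + a_2 x^2, the coefficients solve the normal equations G · a = b where
  G_{ij} = <φ_i, φ_j> and b_i = <f, φ_i>, with φ_0 = 1, φ_1 = x, φ_2 = x^2.
G =
  [2, 0, 2/3]
  [0, 2/3, 0]
  [2/3, 0, 2/5],
b = (-16/5, 4/15, -136/105).
Solving gives a_0 = -41/35, a_1 = 2/5, a_2 = -9/7, so
  g(x) = -9*x^2/7 + 2*x/5 - 41/35.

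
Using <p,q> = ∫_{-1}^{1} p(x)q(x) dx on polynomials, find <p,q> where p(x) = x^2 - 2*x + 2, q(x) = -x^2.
<p,q> = -26/15

Expand the product: p(x)·q(x) = -x^4 + 2*x^3 - 2*x^2.
∫_{-1}^{1} of each monomial x^k gives [2/(k+1) if k even, 0 if k odd]. Integrating term-by-term (or equivalently evaluating the antiderivative F(x) = -x^5/5 + x^4/2 - 2*x^3/3 at the endpoints):
  F(1) − F(−1) = -11/30 − (41/30) = -26/15.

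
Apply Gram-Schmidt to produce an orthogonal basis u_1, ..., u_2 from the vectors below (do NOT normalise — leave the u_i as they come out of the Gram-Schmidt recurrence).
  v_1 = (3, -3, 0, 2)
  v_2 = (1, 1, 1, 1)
Orthogonal basis:
  u_1 = (3, -3, 0, 2)
  u_2 = (8/11, 14/11, 1, 9/11)

Apply the Gram-Schmidt recurrence
  u_1 = v_1
  u_i = v_i − Σ_{j<i} ((v_i · u_j) / (u_j · u_j)) · u_j.

Step by step this gives:
  u_1 = (3, -3, 0, 2)
  u_2 = (8/11, 14/11, 1, 9/11)

Orthogonality check:
  u_2 · u_1 = 0 (should be 0)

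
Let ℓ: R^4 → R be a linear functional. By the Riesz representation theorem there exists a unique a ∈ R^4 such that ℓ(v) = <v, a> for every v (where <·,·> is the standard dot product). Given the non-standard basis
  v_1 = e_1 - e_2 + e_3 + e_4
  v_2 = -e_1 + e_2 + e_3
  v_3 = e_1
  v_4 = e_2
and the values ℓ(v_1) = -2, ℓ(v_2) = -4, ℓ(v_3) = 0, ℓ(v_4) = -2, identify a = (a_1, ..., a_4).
a = (0, -2, -2, -2)

Write a = (a_1, ..., a_4) in the standard basis. For each basis vector v_i, ℓ(v_i) = <v_i, a> is a linear equation in the a_j's. Collect the n equations into a matrix system V a = ℓ, where row i of V is v_i (expressed in the standard basis). Since V is invertible (lower-triangular with 1s on the diagonal, up to permutation), solve by back-substitution:
  V =
[[1, -1, 1, 1],
 [-1, 1, 1, 0],
 [1, 0, 0, 0],
 [0, 1, 0, 0]]
  V a = (-2, -4, 0, -2)
Solving gives a = (0, -2, -2, -2).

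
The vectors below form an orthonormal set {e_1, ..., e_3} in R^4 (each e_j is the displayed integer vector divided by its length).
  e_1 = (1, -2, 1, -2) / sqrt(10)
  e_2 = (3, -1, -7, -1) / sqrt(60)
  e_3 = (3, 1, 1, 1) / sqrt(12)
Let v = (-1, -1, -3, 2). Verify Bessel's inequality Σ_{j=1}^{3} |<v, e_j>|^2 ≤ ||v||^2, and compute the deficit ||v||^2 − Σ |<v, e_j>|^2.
Σ |<v, e_j>|^2 = 21/2; ||v||^2 = 15; deficit = 9/2

Write each e_j = u_j / sqrt(<u_j, u_j>) where u_j is the displayed integer vector. Then <v, e_j> = <v, u_j> / sqrt(<u_j, u_j>), so |<v, e_j>|^2 = <v, u_j>^2 / <u_j, u_j>.
Coefficients: <v, e_1> = -6/sqrt(10), <v, e_2> = 17/sqrt(60), <v, e_3> = -5/sqrt(12).
Square and sum: Σ |<v, e_j>|^2 = 21/2.
Compute ||v||^2 = v·v = 15.
Deficit = 15 − 21/2 = 9/2 ≥ 0, confirming Bessel's inequality. (The deficit equals ||v − Σ <v,e_j> e_j||^2, the squared distance from v to span{e_j}.)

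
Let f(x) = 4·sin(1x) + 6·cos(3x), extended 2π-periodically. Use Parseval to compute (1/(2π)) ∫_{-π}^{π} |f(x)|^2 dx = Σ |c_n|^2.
Σ |c_n|^2 = 26

Expand |f|^2 and use orthogonality of {sin(nx), cos(mx)} on [-π, π]:
  ∫_{-π}^{π} sin(nx)^2 dx = π, ∫ cos(mx)^2 dx = π, and cross terms integrate to 0.
So ∫_{-π}^{π} f(x)^2 dx = 4^2 · π + 6^2 · π = (16 + 36)π.
Divide by 2π: (16 + 36)/2 = 26.
By Parseval, this equals Σ |c_n|^2.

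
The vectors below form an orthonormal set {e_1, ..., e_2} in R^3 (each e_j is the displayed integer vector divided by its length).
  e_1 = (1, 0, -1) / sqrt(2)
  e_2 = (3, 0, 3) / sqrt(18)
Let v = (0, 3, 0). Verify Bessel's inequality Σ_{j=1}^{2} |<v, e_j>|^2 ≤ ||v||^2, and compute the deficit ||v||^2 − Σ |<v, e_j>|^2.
Σ |<v, e_j>|^2 = 0; ||v||^2 = 9; deficit = 9

Write each e_j = u_j / sqrt(<u_j, u_j>) where u_j is the displayed integer vector. Then <v, e_j> = <v, u_j> / sqrt(<u_j, u_j>), so |<v, e_j>|^2 = <v, u_j>^2 / <u_j, u_j>.
Coefficients: <v, e_1> = 0/sqrt(2), <v, e_2> = 0/sqrt(18).
Square and sum: Σ |<v, e_j>|^2 = 0.
Compute ||v||^2 = v·v = 9.
Deficit = 9 − 0 = 9 ≥ 0, confirming Bessel's inequality. (The deficit equals ||v − Σ <v,e_j> e_j||^2, the squared distance from v to span{e_j}.)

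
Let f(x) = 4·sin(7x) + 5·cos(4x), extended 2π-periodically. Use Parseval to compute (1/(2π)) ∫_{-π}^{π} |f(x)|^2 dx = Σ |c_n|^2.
Σ |c_n|^2 = 41/2

Expand |f|^2 and use orthogonality of {sin(nx), cos(mx)} on [-π, π]:
  ∫_{-π}^{π} sin(nx)^2 dx = π, ∫ cos(mx)^2 dx = π, and cross terms integrate to 0.
So ∫_{-π}^{π} f(x)^2 dx = 4^2 · π + 5^2 · π = (16 + 25)π.
Divide by 2π: (16 + 25)/2 = 41/2.
By Parseval, this equals Σ |c_n|^2.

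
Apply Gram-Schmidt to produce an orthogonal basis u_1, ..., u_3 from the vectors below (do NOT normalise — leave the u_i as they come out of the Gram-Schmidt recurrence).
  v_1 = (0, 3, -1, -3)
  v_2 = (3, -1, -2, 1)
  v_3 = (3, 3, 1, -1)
Orthogonal basis:
  u_1 = (0, 3, -1, -3)
  u_2 = (3, -7/19, -42/19, 7/19)
  u_3 = (504/269, 377/269, 648/269, 161/269)

Apply the Gram-Schmidt recurrence
  u_1 = v_1
  u_i = v_i − Σ_{j<i} ((v_i · u_j) / (u_j · u_j)) · u_j.

Step by step this gives:
  u_1 = (0, 3, -1, -3)
  u_2 = (3, -7/19, -42/19, 7/19)
  u_3 = (504/269, 377/269, 648/269, 161/269)

Orthogonality check:
  u_2 · u_1 = 0 (should be 0)
  u_3 · u_1 = 0 (should be 0)
  u_3 · u_2 = 0 (should be 0)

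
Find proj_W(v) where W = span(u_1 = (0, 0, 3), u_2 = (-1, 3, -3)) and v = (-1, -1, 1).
proj_W(v) = (1/5, -3/5, 1)

Set up U = [u_1 | ... | u_2] ∈ R^(3×2). The projector onto W = col(U) is P = U (U^T U)^(-1) U^T.
Compute U^T U =
  [9, -9]
  [-9, 19],
and U^T v = (3, -5).
Solve U^T U · c = U^T v for the coefficients: c = (2/15, -1/5). The projection is proj_W(v) = U c.
Check: (v - proj_W(v)) · u_1 = 0  (should be 0).
Check: (v - proj_W(v)) · u_2 = 0  (should be 0).
Result: proj_W(v) = (1/5, -3/5, 1).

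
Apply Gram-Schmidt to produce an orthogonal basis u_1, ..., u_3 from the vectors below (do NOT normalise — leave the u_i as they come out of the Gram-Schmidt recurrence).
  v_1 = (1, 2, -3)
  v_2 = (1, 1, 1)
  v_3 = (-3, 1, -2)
Orthogonal basis:
  u_1 = (1, 2, -3)
  u_2 = (1, 1, 1)
  u_3 = (-85/42, 34/21, 17/42)

Apply the Gram-Schmidt recurrence
  u_1 = v_1
  u_i = v_i − Σ_{j<i} ((v_i · u_j) / (u_j · u_j)) · u_j.

Step by step this gives:
  u_1 = (1, 2, -3)
  u_2 = (1, 1, 1)
  u_3 = (-85/42, 34/21, 17/42)

Orthogonality check:
  u_2 · u_1 = 0 (should be 0)
  u_3 · u_1 = 0 (should be 0)
  u_3 · u_2 = 0 (should be 0)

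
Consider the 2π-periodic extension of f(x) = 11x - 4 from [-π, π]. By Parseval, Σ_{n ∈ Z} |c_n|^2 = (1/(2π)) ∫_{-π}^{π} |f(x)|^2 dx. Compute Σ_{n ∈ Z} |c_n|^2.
Σ |c_n|^2 = 121π^2/3 + 16

Expand and integrate term by term over [-π, π]:
  ∫ (11x)^2 dx = 121·(2π^3/3); ∫ 2·11·(-4)·x dx = 0 (odd integrand); ∫ (-4)^2 dx = 16·2π.
So (1/(2π)) ∫_{-π}^{π} (11x - 4)^2 dx = 121π^2/3 + 16 = 121π^2/3 + 16.
Parseval ⇒ Σ |c_n|^2 = 121π^2/3 + 16.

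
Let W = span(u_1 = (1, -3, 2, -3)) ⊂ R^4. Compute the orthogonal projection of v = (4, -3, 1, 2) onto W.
proj_W(v) = (9/23, -27/23, 18/23, -27/23)

Set up U = [u_1 | ... | u_1] ∈ R^(4×1). The projector onto W = col(U) is P = U (U^T U)^(-1) U^T.
Compute U^T U =
  [23],
and U^T v = (9).
Solve U^T U · c = U^T v for the coefficients: c = (9/23). The projection is proj_W(v) = U c.
Check: (v - proj_W(v)) · u_1 = 0  (should be 0).
Result: proj_W(v) = (9/23, -27/23, 18/23, -27/23).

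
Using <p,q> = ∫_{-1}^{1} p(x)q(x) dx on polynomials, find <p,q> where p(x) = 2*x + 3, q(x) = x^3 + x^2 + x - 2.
<p,q> = -118/15

Expand the product: p(x)·q(x) = 2*x^4 + 5*x^3 + 5*x^2 - x - 6.
∫_{-1}^{1} of each monomial x^k gives [2/(k+1) if k even, 0 if k odd]. Integrating term-by-term (or equivalently evaluating the antiderivative F(x) = 2*x^5/5 + 5*x^4/4 + 5*x^3/3 - x^2/2 - 6*x at the endpoints):
  F(1) − F(−1) = -191/60 − (281/60) = -118/15.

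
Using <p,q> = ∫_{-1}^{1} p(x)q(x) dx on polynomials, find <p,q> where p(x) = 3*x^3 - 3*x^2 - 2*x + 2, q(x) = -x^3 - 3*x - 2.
<p,q> = -128/35

Expand the product: p(x)·q(x) = -3*x^6 + 3*x^5 - 7*x^4 + x^3 + 12*x^2 - 2*x - 4.
∫_{-1}^{1} of each monomial x^k gives [2/(k+1) if k even, 0 if k odd]. Integrating term-by-term (or equivalently evaluating the antiderivative F(x) = -3*x^7/7 + x^6/2 - 7*x^5/5 + x^4/4 + 4*x^3 - x^2 - 4*x at the endpoints):
  F(1) − F(−1) = -291/140 − (221/140) = -128/35.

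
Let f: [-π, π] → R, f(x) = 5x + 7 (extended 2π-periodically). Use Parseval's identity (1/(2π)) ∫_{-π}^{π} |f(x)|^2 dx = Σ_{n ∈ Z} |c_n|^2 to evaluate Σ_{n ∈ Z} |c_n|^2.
Σ |c_n|^2 = 25π^2/3 + 49

Expand and integrate term by term over [-π, π]:
  ∫ (5x)^2 dx = 25·(2π^3/3); ∫ 2·5·(7)·x dx = 0 (odd integrand); ∫ 7^2 dx = 49·2π.
So (1/(2π)) ∫_{-π}^{π} (5x + 7)^2 dx = 25π^2/3 + 49 = 25π^2/3 + 49.
Parseval ⇒ Σ |c_n|^2 = 25π^2/3 + 49.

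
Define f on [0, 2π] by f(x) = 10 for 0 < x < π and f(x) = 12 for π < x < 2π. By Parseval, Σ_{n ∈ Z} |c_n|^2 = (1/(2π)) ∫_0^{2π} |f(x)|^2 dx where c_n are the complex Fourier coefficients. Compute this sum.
Σ |c_n|^2 = 122

Parseval equates the L^2 energy of f (normalised by 1/(2π)) with the ℓ^2 sum of its Fourier coefficients: (1/(2π)) ∫_0^{2π} |f|^2 = Σ |c_n|^2.
Compute the left side: (1/(2π)) [∫_0^π 10^2 dx + ∫_π^{2π} 12^2 dx] = (1/(2π)) · (100π + 144π) = (100 + 144)/2 = 122.
So Σ_{n ∈ Z} |c_n|^2 = 122.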